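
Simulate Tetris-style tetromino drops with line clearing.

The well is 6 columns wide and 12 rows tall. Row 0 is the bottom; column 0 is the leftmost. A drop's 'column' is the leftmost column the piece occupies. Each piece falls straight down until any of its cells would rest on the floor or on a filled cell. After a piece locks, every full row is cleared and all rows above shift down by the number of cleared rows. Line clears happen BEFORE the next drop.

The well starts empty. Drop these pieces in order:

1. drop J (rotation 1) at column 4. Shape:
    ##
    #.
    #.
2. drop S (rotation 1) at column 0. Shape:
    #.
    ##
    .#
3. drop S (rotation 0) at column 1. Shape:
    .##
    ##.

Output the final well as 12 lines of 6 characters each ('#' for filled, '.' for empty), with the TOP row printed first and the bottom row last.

Drop 1: J rot1 at col 4 lands with bottom-row=0; cleared 0 line(s) (total 0); column heights now [0 0 0 0 3 3], max=3
Drop 2: S rot1 at col 0 lands with bottom-row=0; cleared 0 line(s) (total 0); column heights now [3 2 0 0 3 3], max=3
Drop 3: S rot0 at col 1 lands with bottom-row=2; cleared 0 line(s) (total 0); column heights now [3 3 4 4 3 3], max=4

Answer: ......
......
......
......
......
......
......
......
..##..
###.##
##..#.
.#..#.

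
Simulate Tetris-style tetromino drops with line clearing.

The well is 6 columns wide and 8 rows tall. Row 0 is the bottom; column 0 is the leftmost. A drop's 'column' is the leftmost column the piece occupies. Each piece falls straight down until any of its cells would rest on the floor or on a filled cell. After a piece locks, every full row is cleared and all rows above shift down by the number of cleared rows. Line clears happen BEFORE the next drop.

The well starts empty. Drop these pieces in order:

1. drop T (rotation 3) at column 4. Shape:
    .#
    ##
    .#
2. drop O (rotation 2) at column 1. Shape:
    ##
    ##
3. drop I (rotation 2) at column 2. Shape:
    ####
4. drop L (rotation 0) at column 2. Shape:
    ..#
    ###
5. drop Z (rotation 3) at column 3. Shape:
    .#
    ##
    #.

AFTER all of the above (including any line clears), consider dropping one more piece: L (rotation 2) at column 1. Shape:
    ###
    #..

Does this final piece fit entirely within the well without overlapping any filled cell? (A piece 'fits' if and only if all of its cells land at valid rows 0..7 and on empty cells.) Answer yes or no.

Answer: yes

Derivation:
Drop 1: T rot3 at col 4 lands with bottom-row=0; cleared 0 line(s) (total 0); column heights now [0 0 0 0 2 3], max=3
Drop 2: O rot2 at col 1 lands with bottom-row=0; cleared 0 line(s) (total 0); column heights now [0 2 2 0 2 3], max=3
Drop 3: I rot2 at col 2 lands with bottom-row=3; cleared 0 line(s) (total 0); column heights now [0 2 4 4 4 4], max=4
Drop 4: L rot0 at col 2 lands with bottom-row=4; cleared 0 line(s) (total 0); column heights now [0 2 5 5 6 4], max=6
Drop 5: Z rot3 at col 3 lands with bottom-row=5; cleared 0 line(s) (total 0); column heights now [0 2 5 7 8 4], max=8
Test piece L rot2 at col 1 (width 3): heights before test = [0 2 5 7 8 4]; fits = True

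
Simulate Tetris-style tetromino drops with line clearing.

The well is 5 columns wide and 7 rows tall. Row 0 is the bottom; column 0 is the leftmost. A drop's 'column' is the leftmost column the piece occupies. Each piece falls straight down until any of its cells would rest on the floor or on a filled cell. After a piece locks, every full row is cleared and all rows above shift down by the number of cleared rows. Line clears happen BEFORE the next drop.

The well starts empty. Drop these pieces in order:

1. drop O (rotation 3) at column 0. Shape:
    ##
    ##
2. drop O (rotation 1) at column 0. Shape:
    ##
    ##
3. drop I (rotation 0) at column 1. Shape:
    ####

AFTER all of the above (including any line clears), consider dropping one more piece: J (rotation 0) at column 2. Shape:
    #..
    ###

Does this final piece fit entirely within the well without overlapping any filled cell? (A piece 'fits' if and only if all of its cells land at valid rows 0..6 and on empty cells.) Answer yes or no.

Answer: yes

Derivation:
Drop 1: O rot3 at col 0 lands with bottom-row=0; cleared 0 line(s) (total 0); column heights now [2 2 0 0 0], max=2
Drop 2: O rot1 at col 0 lands with bottom-row=2; cleared 0 line(s) (total 0); column heights now [4 4 0 0 0], max=4
Drop 3: I rot0 at col 1 lands with bottom-row=4; cleared 0 line(s) (total 0); column heights now [4 5 5 5 5], max=5
Test piece J rot0 at col 2 (width 3): heights before test = [4 5 5 5 5]; fits = True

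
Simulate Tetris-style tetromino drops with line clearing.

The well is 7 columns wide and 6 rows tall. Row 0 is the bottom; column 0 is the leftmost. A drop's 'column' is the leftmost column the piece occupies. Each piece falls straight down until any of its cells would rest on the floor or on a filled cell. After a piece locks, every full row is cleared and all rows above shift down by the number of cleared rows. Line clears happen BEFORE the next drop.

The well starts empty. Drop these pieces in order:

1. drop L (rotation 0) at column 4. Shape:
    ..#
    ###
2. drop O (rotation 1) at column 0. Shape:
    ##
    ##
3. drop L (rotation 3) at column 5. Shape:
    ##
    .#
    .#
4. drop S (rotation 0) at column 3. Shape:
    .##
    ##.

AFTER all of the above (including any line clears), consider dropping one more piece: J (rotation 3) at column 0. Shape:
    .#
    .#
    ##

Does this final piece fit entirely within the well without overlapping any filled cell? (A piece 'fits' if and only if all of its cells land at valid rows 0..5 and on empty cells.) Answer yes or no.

Drop 1: L rot0 at col 4 lands with bottom-row=0; cleared 0 line(s) (total 0); column heights now [0 0 0 0 1 1 2], max=2
Drop 2: O rot1 at col 0 lands with bottom-row=0; cleared 0 line(s) (total 0); column heights now [2 2 0 0 1 1 2], max=2
Drop 3: L rot3 at col 5 lands with bottom-row=2; cleared 0 line(s) (total 0); column heights now [2 2 0 0 1 5 5], max=5
Drop 4: S rot0 at col 3 lands with bottom-row=4; cleared 0 line(s) (total 0); column heights now [2 2 0 5 6 6 5], max=6
Test piece J rot3 at col 0 (width 2): heights before test = [2 2 0 5 6 6 5]; fits = True

Answer: yes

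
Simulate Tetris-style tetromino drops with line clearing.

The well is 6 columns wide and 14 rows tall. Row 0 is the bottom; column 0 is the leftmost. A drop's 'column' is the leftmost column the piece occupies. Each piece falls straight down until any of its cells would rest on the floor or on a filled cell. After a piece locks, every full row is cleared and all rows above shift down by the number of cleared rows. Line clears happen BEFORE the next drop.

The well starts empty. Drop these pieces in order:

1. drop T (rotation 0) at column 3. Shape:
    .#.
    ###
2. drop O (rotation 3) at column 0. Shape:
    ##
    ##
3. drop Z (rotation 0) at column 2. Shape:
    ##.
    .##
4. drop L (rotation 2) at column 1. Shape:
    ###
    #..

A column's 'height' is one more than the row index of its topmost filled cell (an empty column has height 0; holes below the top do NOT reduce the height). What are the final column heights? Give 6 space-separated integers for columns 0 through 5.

Answer: 2 5 5 5 3 1

Derivation:
Drop 1: T rot0 at col 3 lands with bottom-row=0; cleared 0 line(s) (total 0); column heights now [0 0 0 1 2 1], max=2
Drop 2: O rot3 at col 0 lands with bottom-row=0; cleared 0 line(s) (total 0); column heights now [2 2 0 1 2 1], max=2
Drop 3: Z rot0 at col 2 lands with bottom-row=2; cleared 0 line(s) (total 0); column heights now [2 2 4 4 3 1], max=4
Drop 4: L rot2 at col 1 lands with bottom-row=3; cleared 0 line(s) (total 0); column heights now [2 5 5 5 3 1], max=5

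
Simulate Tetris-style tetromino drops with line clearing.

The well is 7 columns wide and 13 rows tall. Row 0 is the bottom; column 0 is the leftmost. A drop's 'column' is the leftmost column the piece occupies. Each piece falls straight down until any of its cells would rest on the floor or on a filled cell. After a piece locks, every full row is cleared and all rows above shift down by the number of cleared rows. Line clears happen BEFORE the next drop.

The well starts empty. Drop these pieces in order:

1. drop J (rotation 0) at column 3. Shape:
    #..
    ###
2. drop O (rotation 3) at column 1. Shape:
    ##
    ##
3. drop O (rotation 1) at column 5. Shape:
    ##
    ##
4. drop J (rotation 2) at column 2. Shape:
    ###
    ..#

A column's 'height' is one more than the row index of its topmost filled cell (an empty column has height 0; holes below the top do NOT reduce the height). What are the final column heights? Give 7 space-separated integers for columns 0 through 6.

Drop 1: J rot0 at col 3 lands with bottom-row=0; cleared 0 line(s) (total 0); column heights now [0 0 0 2 1 1 0], max=2
Drop 2: O rot3 at col 1 lands with bottom-row=0; cleared 0 line(s) (total 0); column heights now [0 2 2 2 1 1 0], max=2
Drop 3: O rot1 at col 5 lands with bottom-row=1; cleared 0 line(s) (total 0); column heights now [0 2 2 2 1 3 3], max=3
Drop 4: J rot2 at col 2 lands with bottom-row=1; cleared 0 line(s) (total 0); column heights now [0 2 3 3 3 3 3], max=3

Answer: 0 2 3 3 3 3 3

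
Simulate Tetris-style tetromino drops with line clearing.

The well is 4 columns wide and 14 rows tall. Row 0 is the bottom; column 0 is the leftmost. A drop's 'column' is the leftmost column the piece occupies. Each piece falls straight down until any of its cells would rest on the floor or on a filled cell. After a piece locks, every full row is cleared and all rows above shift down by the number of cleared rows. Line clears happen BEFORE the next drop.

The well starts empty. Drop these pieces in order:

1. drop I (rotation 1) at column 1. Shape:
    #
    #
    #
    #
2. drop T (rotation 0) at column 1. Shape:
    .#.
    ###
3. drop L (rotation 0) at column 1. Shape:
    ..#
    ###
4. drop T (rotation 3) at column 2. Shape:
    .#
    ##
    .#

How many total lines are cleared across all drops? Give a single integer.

Answer: 0

Derivation:
Drop 1: I rot1 at col 1 lands with bottom-row=0; cleared 0 line(s) (total 0); column heights now [0 4 0 0], max=4
Drop 2: T rot0 at col 1 lands with bottom-row=4; cleared 0 line(s) (total 0); column heights now [0 5 6 5], max=6
Drop 3: L rot0 at col 1 lands with bottom-row=6; cleared 0 line(s) (total 0); column heights now [0 7 7 8], max=8
Drop 4: T rot3 at col 2 lands with bottom-row=8; cleared 0 line(s) (total 0); column heights now [0 7 10 11], max=11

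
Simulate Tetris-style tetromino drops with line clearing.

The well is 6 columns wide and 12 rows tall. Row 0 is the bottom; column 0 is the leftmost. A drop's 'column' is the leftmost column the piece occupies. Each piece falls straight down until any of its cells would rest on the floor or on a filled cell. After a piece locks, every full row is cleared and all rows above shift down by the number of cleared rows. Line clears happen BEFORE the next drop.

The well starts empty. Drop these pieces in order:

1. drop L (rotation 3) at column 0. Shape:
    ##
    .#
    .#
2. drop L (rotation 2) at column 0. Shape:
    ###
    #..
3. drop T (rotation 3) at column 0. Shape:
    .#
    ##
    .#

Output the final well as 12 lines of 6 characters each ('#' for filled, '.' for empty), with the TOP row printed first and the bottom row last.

Drop 1: L rot3 at col 0 lands with bottom-row=0; cleared 0 line(s) (total 0); column heights now [3 3 0 0 0 0], max=3
Drop 2: L rot2 at col 0 lands with bottom-row=3; cleared 0 line(s) (total 0); column heights now [5 5 5 0 0 0], max=5
Drop 3: T rot3 at col 0 lands with bottom-row=5; cleared 0 line(s) (total 0); column heights now [7 8 5 0 0 0], max=8

Answer: ......
......
......
......
.#....
##....
.#....
###...
#.....
##....
.#....
.#....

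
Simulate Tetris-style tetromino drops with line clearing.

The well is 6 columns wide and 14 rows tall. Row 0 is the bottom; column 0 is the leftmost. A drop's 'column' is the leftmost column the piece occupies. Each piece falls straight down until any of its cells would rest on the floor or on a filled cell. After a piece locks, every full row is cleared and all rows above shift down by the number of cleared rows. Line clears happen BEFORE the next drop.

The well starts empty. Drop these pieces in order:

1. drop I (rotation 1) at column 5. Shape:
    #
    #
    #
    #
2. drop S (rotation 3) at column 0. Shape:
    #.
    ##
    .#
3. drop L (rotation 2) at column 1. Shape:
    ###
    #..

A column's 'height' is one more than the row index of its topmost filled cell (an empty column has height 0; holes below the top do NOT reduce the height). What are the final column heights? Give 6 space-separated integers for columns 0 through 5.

Drop 1: I rot1 at col 5 lands with bottom-row=0; cleared 0 line(s) (total 0); column heights now [0 0 0 0 0 4], max=4
Drop 2: S rot3 at col 0 lands with bottom-row=0; cleared 0 line(s) (total 0); column heights now [3 2 0 0 0 4], max=4
Drop 3: L rot2 at col 1 lands with bottom-row=2; cleared 0 line(s) (total 0); column heights now [3 4 4 4 0 4], max=4

Answer: 3 4 4 4 0 4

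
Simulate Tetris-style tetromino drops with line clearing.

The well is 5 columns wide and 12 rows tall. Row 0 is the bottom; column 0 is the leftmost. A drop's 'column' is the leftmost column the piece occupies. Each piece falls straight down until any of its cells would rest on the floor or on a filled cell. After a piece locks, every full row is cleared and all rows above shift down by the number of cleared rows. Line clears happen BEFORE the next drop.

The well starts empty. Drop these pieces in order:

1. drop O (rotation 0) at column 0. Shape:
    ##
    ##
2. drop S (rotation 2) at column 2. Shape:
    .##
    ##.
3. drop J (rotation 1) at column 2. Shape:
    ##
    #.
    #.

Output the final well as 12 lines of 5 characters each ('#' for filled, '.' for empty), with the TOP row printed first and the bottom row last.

Drop 1: O rot0 at col 0 lands with bottom-row=0; cleared 0 line(s) (total 0); column heights now [2 2 0 0 0], max=2
Drop 2: S rot2 at col 2 lands with bottom-row=0; cleared 0 line(s) (total 0); column heights now [2 2 1 2 2], max=2
Drop 3: J rot1 at col 2 lands with bottom-row=1; cleared 1 line(s) (total 1); column heights now [1 1 3 3 0], max=3

Answer: .....
.....
.....
.....
.....
.....
.....
.....
.....
..##.
..#..
####.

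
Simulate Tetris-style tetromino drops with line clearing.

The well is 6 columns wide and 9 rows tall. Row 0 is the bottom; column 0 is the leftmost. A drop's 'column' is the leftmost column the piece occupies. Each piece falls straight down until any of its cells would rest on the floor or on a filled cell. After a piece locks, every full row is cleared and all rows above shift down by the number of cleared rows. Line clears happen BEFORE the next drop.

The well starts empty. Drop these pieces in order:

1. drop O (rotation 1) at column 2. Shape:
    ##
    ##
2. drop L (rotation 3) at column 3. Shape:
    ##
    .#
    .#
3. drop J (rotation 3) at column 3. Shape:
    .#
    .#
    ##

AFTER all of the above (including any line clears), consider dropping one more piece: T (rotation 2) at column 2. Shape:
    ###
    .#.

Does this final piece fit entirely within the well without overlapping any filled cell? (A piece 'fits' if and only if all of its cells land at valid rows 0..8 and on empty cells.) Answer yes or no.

Answer: yes

Derivation:
Drop 1: O rot1 at col 2 lands with bottom-row=0; cleared 0 line(s) (total 0); column heights now [0 0 2 2 0 0], max=2
Drop 2: L rot3 at col 3 lands with bottom-row=0; cleared 0 line(s) (total 0); column heights now [0 0 2 3 3 0], max=3
Drop 3: J rot3 at col 3 lands with bottom-row=3; cleared 0 line(s) (total 0); column heights now [0 0 2 4 6 0], max=6
Test piece T rot2 at col 2 (width 3): heights before test = [0 0 2 4 6 0]; fits = True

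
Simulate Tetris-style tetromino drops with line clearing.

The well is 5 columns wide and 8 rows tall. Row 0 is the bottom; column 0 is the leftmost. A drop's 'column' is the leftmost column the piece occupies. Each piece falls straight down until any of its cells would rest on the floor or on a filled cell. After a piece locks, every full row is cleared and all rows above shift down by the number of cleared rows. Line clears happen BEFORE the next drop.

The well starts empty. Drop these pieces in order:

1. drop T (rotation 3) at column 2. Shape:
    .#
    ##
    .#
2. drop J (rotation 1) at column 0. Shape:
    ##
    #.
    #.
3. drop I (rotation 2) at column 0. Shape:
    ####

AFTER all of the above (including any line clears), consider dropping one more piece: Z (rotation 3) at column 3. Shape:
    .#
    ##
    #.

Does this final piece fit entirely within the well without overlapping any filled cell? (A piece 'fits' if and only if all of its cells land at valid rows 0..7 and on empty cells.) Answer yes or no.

Drop 1: T rot3 at col 2 lands with bottom-row=0; cleared 0 line(s) (total 0); column heights now [0 0 2 3 0], max=3
Drop 2: J rot1 at col 0 lands with bottom-row=0; cleared 0 line(s) (total 0); column heights now [3 3 2 3 0], max=3
Drop 3: I rot2 at col 0 lands with bottom-row=3; cleared 0 line(s) (total 0); column heights now [4 4 4 4 0], max=4
Test piece Z rot3 at col 3 (width 2): heights before test = [4 4 4 4 0]; fits = True

Answer: yes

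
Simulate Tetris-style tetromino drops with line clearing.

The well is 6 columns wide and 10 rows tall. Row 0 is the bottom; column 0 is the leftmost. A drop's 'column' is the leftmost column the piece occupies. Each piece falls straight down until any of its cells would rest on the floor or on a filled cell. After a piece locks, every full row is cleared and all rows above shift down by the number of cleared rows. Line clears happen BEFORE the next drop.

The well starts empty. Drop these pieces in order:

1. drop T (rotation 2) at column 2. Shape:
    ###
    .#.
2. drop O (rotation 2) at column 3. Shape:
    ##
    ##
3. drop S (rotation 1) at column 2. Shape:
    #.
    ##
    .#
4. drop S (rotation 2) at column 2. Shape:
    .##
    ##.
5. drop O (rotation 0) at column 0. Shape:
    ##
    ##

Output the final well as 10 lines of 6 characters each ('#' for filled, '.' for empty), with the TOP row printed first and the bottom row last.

Drop 1: T rot2 at col 2 lands with bottom-row=0; cleared 0 line(s) (total 0); column heights now [0 0 2 2 2 0], max=2
Drop 2: O rot2 at col 3 lands with bottom-row=2; cleared 0 line(s) (total 0); column heights now [0 0 2 4 4 0], max=4
Drop 3: S rot1 at col 2 lands with bottom-row=4; cleared 0 line(s) (total 0); column heights now [0 0 7 6 4 0], max=7
Drop 4: S rot2 at col 2 lands with bottom-row=7; cleared 0 line(s) (total 0); column heights now [0 0 8 9 9 0], max=9
Drop 5: O rot0 at col 0 lands with bottom-row=0; cleared 0 line(s) (total 0); column heights now [2 2 8 9 9 0], max=9

Answer: ......
...##.
..##..
..#...
..##..
...#..
...##.
...##.
#####.
##.#..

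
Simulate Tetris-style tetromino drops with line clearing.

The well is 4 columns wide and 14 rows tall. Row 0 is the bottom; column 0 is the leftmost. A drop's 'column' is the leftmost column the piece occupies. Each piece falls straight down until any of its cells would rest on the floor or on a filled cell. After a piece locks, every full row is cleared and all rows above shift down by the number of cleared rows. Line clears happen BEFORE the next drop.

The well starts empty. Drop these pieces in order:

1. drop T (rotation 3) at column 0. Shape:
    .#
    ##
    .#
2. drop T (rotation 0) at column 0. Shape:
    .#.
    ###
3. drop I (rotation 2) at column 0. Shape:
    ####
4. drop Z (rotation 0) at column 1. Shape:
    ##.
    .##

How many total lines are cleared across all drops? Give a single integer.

Answer: 1

Derivation:
Drop 1: T rot3 at col 0 lands with bottom-row=0; cleared 0 line(s) (total 0); column heights now [2 3 0 0], max=3
Drop 2: T rot0 at col 0 lands with bottom-row=3; cleared 0 line(s) (total 0); column heights now [4 5 4 0], max=5
Drop 3: I rot2 at col 0 lands with bottom-row=5; cleared 1 line(s) (total 1); column heights now [4 5 4 0], max=5
Drop 4: Z rot0 at col 1 lands with bottom-row=4; cleared 0 line(s) (total 1); column heights now [4 6 6 5], max=6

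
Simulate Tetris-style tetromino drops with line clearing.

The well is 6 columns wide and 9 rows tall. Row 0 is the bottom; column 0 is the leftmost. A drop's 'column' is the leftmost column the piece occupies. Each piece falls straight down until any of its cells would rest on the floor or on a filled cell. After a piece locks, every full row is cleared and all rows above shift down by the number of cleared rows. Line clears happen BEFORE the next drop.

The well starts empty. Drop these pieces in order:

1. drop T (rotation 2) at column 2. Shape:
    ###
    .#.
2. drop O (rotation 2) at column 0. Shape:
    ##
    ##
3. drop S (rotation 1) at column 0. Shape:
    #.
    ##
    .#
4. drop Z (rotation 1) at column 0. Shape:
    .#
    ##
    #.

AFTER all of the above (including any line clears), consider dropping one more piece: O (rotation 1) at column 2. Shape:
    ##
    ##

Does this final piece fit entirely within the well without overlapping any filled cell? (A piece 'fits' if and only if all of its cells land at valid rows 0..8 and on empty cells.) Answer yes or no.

Answer: yes

Derivation:
Drop 1: T rot2 at col 2 lands with bottom-row=0; cleared 0 line(s) (total 0); column heights now [0 0 2 2 2 0], max=2
Drop 2: O rot2 at col 0 lands with bottom-row=0; cleared 0 line(s) (total 0); column heights now [2 2 2 2 2 0], max=2
Drop 3: S rot1 at col 0 lands with bottom-row=2; cleared 0 line(s) (total 0); column heights now [5 4 2 2 2 0], max=5
Drop 4: Z rot1 at col 0 lands with bottom-row=5; cleared 0 line(s) (total 0); column heights now [7 8 2 2 2 0], max=8
Test piece O rot1 at col 2 (width 2): heights before test = [7 8 2 2 2 0]; fits = True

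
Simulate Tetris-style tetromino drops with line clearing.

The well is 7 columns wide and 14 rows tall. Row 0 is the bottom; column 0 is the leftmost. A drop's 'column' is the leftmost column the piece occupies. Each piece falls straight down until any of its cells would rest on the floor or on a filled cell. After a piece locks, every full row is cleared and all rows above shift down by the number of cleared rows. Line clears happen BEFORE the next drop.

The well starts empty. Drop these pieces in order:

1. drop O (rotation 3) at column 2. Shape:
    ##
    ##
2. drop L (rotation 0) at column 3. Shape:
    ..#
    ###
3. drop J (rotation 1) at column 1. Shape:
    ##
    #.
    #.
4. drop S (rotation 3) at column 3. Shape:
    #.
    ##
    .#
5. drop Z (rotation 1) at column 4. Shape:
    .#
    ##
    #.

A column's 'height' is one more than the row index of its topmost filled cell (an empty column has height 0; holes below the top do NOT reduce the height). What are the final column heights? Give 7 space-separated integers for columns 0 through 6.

Drop 1: O rot3 at col 2 lands with bottom-row=0; cleared 0 line(s) (total 0); column heights now [0 0 2 2 0 0 0], max=2
Drop 2: L rot0 at col 3 lands with bottom-row=2; cleared 0 line(s) (total 0); column heights now [0 0 2 3 3 4 0], max=4
Drop 3: J rot1 at col 1 lands with bottom-row=0; cleared 0 line(s) (total 0); column heights now [0 3 3 3 3 4 0], max=4
Drop 4: S rot3 at col 3 lands with bottom-row=3; cleared 0 line(s) (total 0); column heights now [0 3 3 6 5 4 0], max=6
Drop 5: Z rot1 at col 4 lands with bottom-row=5; cleared 0 line(s) (total 0); column heights now [0 3 3 6 7 8 0], max=8

Answer: 0 3 3 6 7 8 0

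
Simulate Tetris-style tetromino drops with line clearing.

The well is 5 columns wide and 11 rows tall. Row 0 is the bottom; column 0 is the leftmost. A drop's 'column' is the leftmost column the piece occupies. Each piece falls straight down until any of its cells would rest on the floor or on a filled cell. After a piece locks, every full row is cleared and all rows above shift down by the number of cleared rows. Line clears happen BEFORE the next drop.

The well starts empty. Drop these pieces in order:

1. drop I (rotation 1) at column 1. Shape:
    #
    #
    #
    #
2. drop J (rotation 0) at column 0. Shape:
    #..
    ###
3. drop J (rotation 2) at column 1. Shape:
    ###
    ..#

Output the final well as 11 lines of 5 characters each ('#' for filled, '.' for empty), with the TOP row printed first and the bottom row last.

Answer: .....
.....
.....
.....
.....
####.
####.
.#...
.#...
.#...
.#...

Derivation:
Drop 1: I rot1 at col 1 lands with bottom-row=0; cleared 0 line(s) (total 0); column heights now [0 4 0 0 0], max=4
Drop 2: J rot0 at col 0 lands with bottom-row=4; cleared 0 line(s) (total 0); column heights now [6 5 5 0 0], max=6
Drop 3: J rot2 at col 1 lands with bottom-row=4; cleared 0 line(s) (total 0); column heights now [6 6 6 6 0], max=6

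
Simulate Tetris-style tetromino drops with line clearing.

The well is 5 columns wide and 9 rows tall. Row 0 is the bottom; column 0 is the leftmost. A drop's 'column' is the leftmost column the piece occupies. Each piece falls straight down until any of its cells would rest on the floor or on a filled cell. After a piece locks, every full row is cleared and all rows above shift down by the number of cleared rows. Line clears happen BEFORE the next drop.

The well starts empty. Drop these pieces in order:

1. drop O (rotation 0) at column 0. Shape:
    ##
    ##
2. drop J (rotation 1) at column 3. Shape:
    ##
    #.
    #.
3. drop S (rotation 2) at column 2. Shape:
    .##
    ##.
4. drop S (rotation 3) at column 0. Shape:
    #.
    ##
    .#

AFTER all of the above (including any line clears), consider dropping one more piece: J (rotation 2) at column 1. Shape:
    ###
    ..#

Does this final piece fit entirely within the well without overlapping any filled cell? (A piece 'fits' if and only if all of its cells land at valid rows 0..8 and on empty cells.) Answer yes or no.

Answer: yes

Derivation:
Drop 1: O rot0 at col 0 lands with bottom-row=0; cleared 0 line(s) (total 0); column heights now [2 2 0 0 0], max=2
Drop 2: J rot1 at col 3 lands with bottom-row=0; cleared 0 line(s) (total 0); column heights now [2 2 0 3 3], max=3
Drop 3: S rot2 at col 2 lands with bottom-row=3; cleared 0 line(s) (total 0); column heights now [2 2 4 5 5], max=5
Drop 4: S rot3 at col 0 lands with bottom-row=2; cleared 0 line(s) (total 0); column heights now [5 4 4 5 5], max=5
Test piece J rot2 at col 1 (width 3): heights before test = [5 4 4 5 5]; fits = True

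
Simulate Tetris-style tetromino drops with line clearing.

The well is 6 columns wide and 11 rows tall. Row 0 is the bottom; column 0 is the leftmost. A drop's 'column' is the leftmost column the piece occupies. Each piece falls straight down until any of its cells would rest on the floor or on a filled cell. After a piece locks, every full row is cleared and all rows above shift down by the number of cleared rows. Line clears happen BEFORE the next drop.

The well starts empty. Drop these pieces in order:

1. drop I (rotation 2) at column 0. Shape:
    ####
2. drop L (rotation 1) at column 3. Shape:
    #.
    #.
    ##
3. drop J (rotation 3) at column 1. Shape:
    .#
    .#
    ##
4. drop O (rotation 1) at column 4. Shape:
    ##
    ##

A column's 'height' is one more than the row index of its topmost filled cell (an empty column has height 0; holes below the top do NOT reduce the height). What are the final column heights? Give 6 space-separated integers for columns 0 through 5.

Answer: 1 2 4 4 4 4

Derivation:
Drop 1: I rot2 at col 0 lands with bottom-row=0; cleared 0 line(s) (total 0); column heights now [1 1 1 1 0 0], max=1
Drop 2: L rot1 at col 3 lands with bottom-row=1; cleared 0 line(s) (total 0); column heights now [1 1 1 4 2 0], max=4
Drop 3: J rot3 at col 1 lands with bottom-row=1; cleared 0 line(s) (total 0); column heights now [1 2 4 4 2 0], max=4
Drop 4: O rot1 at col 4 lands with bottom-row=2; cleared 0 line(s) (total 0); column heights now [1 2 4 4 4 4], max=4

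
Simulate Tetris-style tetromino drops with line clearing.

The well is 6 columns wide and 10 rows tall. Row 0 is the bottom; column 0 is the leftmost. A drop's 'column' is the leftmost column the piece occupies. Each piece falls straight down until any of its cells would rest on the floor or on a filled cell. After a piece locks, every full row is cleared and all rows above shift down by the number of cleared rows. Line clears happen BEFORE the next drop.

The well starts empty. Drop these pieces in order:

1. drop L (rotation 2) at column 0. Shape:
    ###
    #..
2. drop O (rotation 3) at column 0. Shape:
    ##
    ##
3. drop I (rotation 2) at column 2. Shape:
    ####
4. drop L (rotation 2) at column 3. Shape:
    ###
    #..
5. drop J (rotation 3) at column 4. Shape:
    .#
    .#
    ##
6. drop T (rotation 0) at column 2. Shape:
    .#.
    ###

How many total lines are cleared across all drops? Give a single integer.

Answer: 3

Derivation:
Drop 1: L rot2 at col 0 lands with bottom-row=0; cleared 0 line(s) (total 0); column heights now [2 2 2 0 0 0], max=2
Drop 2: O rot3 at col 0 lands with bottom-row=2; cleared 0 line(s) (total 0); column heights now [4 4 2 0 0 0], max=4
Drop 3: I rot2 at col 2 lands with bottom-row=2; cleared 1 line(s) (total 1); column heights now [3 3 2 0 0 0], max=3
Drop 4: L rot2 at col 3 lands with bottom-row=0; cleared 1 line(s) (total 2); column heights now [2 2 0 1 0 0], max=2
Drop 5: J rot3 at col 4 lands with bottom-row=0; cleared 0 line(s) (total 2); column heights now [2 2 0 1 1 3], max=3
Drop 6: T rot0 at col 2 lands with bottom-row=1; cleared 1 line(s) (total 3); column heights now [1 0 0 2 1 2], max=2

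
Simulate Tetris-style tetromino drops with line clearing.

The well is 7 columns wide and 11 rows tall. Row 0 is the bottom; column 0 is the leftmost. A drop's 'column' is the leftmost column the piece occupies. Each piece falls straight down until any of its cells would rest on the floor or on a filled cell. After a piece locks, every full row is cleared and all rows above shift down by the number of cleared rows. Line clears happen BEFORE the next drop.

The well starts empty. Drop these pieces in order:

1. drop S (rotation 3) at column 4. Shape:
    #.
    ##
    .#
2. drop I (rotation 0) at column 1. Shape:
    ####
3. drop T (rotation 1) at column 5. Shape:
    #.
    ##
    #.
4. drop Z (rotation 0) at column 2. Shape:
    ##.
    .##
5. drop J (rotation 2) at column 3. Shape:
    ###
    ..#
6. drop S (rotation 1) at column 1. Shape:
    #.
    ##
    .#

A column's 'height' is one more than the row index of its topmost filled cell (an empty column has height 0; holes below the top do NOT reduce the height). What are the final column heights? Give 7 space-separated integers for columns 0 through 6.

Answer: 0 9 8 7 7 7 4

Derivation:
Drop 1: S rot3 at col 4 lands with bottom-row=0; cleared 0 line(s) (total 0); column heights now [0 0 0 0 3 2 0], max=3
Drop 2: I rot0 at col 1 lands with bottom-row=3; cleared 0 line(s) (total 0); column heights now [0 4 4 4 4 2 0], max=4
Drop 3: T rot1 at col 5 lands with bottom-row=2; cleared 0 line(s) (total 0); column heights now [0 4 4 4 4 5 4], max=5
Drop 4: Z rot0 at col 2 lands with bottom-row=4; cleared 0 line(s) (total 0); column heights now [0 4 6 6 5 5 4], max=6
Drop 5: J rot2 at col 3 lands with bottom-row=5; cleared 0 line(s) (total 0); column heights now [0 4 6 7 7 7 4], max=7
Drop 6: S rot1 at col 1 lands with bottom-row=6; cleared 0 line(s) (total 0); column heights now [0 9 8 7 7 7 4], max=9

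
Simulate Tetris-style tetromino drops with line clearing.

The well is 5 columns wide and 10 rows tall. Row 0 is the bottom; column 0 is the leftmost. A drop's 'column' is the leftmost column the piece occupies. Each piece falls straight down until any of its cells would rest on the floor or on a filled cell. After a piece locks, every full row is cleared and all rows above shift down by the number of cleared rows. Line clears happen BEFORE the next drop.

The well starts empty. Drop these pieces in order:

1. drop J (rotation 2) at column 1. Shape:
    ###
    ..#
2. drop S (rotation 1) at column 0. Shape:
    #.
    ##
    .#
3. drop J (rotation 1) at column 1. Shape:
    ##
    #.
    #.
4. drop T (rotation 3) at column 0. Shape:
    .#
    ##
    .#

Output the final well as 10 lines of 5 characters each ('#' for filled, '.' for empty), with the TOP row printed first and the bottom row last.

Answer: .#...
##...
.#...
.##..
.#...
##...
##...
.#...
.###.
...#.

Derivation:
Drop 1: J rot2 at col 1 lands with bottom-row=0; cleared 0 line(s) (total 0); column heights now [0 2 2 2 0], max=2
Drop 2: S rot1 at col 0 lands with bottom-row=2; cleared 0 line(s) (total 0); column heights now [5 4 2 2 0], max=5
Drop 3: J rot1 at col 1 lands with bottom-row=4; cleared 0 line(s) (total 0); column heights now [5 7 7 2 0], max=7
Drop 4: T rot3 at col 0 lands with bottom-row=7; cleared 0 line(s) (total 0); column heights now [9 10 7 2 0], max=10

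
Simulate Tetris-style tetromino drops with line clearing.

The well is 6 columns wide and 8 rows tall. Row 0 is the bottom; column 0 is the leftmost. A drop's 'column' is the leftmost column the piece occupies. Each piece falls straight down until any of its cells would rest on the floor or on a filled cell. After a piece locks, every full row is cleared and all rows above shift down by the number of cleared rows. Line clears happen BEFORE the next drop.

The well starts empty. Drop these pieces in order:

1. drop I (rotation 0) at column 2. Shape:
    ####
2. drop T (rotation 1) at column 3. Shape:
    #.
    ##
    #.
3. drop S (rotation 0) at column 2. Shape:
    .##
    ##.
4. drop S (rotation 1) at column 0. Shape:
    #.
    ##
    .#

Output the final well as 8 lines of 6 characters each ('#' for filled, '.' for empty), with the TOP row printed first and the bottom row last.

Answer: ......
......
...##.
..##..
...#..
#..##.
##.#..
.#####

Derivation:
Drop 1: I rot0 at col 2 lands with bottom-row=0; cleared 0 line(s) (total 0); column heights now [0 0 1 1 1 1], max=1
Drop 2: T rot1 at col 3 lands with bottom-row=1; cleared 0 line(s) (total 0); column heights now [0 0 1 4 3 1], max=4
Drop 3: S rot0 at col 2 lands with bottom-row=4; cleared 0 line(s) (total 0); column heights now [0 0 5 6 6 1], max=6
Drop 4: S rot1 at col 0 lands with bottom-row=0; cleared 0 line(s) (total 0); column heights now [3 2 5 6 6 1], max=6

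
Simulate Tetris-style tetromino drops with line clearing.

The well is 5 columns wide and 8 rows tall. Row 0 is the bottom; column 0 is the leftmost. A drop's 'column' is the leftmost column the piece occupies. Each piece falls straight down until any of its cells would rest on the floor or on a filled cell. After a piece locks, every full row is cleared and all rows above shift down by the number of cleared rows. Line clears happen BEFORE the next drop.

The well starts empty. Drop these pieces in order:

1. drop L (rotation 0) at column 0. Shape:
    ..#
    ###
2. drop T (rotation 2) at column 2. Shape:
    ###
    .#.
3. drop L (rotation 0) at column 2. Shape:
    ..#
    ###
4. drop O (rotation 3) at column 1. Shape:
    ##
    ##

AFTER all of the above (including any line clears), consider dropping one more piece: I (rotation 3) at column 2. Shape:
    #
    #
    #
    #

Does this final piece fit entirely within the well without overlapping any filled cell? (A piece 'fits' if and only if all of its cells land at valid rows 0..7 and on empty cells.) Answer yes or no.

Drop 1: L rot0 at col 0 lands with bottom-row=0; cleared 0 line(s) (total 0); column heights now [1 1 2 0 0], max=2
Drop 2: T rot2 at col 2 lands with bottom-row=1; cleared 0 line(s) (total 0); column heights now [1 1 3 3 3], max=3
Drop 3: L rot0 at col 2 lands with bottom-row=3; cleared 0 line(s) (total 0); column heights now [1 1 4 4 5], max=5
Drop 4: O rot3 at col 1 lands with bottom-row=4; cleared 0 line(s) (total 0); column heights now [1 6 6 4 5], max=6
Test piece I rot3 at col 2 (width 1): heights before test = [1 6 6 4 5]; fits = False

Answer: no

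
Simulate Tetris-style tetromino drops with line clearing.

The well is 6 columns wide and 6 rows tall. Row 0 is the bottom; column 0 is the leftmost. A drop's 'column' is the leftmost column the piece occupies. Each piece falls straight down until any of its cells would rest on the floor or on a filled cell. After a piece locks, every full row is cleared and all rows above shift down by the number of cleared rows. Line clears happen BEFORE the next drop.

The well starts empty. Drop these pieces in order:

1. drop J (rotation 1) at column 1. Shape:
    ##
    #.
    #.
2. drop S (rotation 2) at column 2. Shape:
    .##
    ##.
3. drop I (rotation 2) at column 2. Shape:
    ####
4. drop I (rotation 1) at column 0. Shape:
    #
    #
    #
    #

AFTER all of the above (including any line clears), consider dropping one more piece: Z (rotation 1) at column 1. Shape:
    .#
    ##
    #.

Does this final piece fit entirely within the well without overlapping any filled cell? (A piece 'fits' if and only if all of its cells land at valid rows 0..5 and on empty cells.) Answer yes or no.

Answer: no

Derivation:
Drop 1: J rot1 at col 1 lands with bottom-row=0; cleared 0 line(s) (total 0); column heights now [0 3 3 0 0 0], max=3
Drop 2: S rot2 at col 2 lands with bottom-row=3; cleared 0 line(s) (total 0); column heights now [0 3 4 5 5 0], max=5
Drop 3: I rot2 at col 2 lands with bottom-row=5; cleared 0 line(s) (total 0); column heights now [0 3 6 6 6 6], max=6
Drop 4: I rot1 at col 0 lands with bottom-row=0; cleared 0 line(s) (total 0); column heights now [4 3 6 6 6 6], max=6
Test piece Z rot1 at col 1 (width 2): heights before test = [4 3 6 6 6 6]; fits = False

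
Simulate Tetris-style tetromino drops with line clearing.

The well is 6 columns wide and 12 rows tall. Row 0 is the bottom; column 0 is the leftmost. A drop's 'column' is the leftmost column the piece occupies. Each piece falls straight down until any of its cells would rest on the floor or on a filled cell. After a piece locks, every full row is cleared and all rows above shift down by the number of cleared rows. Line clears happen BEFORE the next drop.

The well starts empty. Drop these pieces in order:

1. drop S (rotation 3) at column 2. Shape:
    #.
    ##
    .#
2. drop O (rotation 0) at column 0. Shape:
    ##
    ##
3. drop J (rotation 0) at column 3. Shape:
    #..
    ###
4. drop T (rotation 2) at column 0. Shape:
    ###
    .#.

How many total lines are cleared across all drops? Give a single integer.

Drop 1: S rot3 at col 2 lands with bottom-row=0; cleared 0 line(s) (total 0); column heights now [0 0 3 2 0 0], max=3
Drop 2: O rot0 at col 0 lands with bottom-row=0; cleared 0 line(s) (total 0); column heights now [2 2 3 2 0 0], max=3
Drop 3: J rot0 at col 3 lands with bottom-row=2; cleared 0 line(s) (total 0); column heights now [2 2 3 4 3 3], max=4
Drop 4: T rot2 at col 0 lands with bottom-row=2; cleared 0 line(s) (total 0); column heights now [4 4 4 4 3 3], max=4

Answer: 0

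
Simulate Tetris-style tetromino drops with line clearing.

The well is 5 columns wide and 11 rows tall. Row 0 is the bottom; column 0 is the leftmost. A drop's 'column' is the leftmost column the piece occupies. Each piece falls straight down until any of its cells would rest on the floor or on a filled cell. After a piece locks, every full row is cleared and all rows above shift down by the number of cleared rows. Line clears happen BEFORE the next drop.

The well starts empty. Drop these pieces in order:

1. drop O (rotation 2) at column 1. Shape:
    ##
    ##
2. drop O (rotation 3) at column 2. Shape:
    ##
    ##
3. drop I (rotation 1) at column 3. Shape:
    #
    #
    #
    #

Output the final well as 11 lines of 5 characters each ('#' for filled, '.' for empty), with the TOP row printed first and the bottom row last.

Answer: .....
.....
.....
...#.
...#.
...#.
...#.
..##.
..##.
.##..
.##..

Derivation:
Drop 1: O rot2 at col 1 lands with bottom-row=0; cleared 0 line(s) (total 0); column heights now [0 2 2 0 0], max=2
Drop 2: O rot3 at col 2 lands with bottom-row=2; cleared 0 line(s) (total 0); column heights now [0 2 4 4 0], max=4
Drop 3: I rot1 at col 3 lands with bottom-row=4; cleared 0 line(s) (total 0); column heights now [0 2 4 8 0], max=8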